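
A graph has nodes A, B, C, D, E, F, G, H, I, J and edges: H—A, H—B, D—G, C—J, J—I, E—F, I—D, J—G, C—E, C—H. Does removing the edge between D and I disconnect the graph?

After removing D—I, the path D-G-J-I still connects them, so the edge is not a bridge.

No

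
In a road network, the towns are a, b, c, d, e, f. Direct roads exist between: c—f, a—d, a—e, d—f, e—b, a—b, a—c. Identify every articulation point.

Removing a increases the component count from 1 to 2, so a is a cut vertex.
By contrast removing f leaves 1 component; it is not a cut vertex. No other vertex is a cut vertex either.

a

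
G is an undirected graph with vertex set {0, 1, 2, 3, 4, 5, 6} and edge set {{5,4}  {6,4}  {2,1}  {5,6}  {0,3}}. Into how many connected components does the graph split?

3

Starting from 1 we can reach 1, 2. That is one component of size 2.
Starting from 0 we can reach 0, 3. That is one component of size 2.
Starting from 4 we can reach 4, 5, 6. That is one component of size 3.
Total: 3 components.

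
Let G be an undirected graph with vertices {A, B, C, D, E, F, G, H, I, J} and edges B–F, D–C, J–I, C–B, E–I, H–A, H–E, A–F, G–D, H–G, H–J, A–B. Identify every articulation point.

H

Removing H increases the component count from 1 to 2, so H is a cut vertex.
By contrast removing F leaves 1 component; it is not a cut vertex. No other vertex is a cut vertex either.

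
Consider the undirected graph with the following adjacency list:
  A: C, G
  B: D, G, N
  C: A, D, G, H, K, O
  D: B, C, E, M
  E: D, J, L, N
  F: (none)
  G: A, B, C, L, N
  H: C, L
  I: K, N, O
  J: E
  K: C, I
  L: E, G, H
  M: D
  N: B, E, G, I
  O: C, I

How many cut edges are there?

The edges on the cycle C-O-I-N-B-D-C are not bridges since each lies on that cycle.
But removing E-J disconnects E from J; removing M-D disconnects M from D — these are bridges.
That makes 2 bridges.

2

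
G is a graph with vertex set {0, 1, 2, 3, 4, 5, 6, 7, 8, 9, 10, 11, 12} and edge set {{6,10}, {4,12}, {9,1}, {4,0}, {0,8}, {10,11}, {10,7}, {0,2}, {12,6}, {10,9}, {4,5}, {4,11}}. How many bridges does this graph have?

7

The edges on the cycle 4-12-6-10-11-4 are not bridges since each lies on that cycle.
But removing 1 - 9 disconnects 1 from 9; removing 8 - 0 disconnects 8 from 0; removing 10 - 9 disconnects 10 from 9; removing 2 - 0 disconnects 2 from 0 — these are bridges.
In total 7 edges are bridges.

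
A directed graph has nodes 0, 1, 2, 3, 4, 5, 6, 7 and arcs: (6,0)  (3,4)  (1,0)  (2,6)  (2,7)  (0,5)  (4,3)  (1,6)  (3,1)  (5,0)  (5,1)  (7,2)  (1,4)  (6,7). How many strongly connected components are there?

{0, 1, 2, 3, 4, 5, 6, 7} are all mutually reachable — one SCC of size 8.
That gives 1 strongly connected component.

1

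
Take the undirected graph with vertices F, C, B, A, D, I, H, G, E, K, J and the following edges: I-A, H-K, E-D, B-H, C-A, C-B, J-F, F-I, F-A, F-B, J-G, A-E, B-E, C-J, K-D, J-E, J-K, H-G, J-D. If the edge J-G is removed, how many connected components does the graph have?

J and G are still connected via J-K-H-G, so the component count stays at 1.

1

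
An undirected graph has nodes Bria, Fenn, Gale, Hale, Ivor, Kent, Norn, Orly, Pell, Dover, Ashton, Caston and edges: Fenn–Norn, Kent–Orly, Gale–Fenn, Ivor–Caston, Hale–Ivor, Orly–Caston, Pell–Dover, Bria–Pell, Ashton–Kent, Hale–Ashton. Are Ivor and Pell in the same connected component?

No

The component containing Ivor is {Hale, Ivor, Kent, Orly, Ashton, Caston}, and Pell is not in it.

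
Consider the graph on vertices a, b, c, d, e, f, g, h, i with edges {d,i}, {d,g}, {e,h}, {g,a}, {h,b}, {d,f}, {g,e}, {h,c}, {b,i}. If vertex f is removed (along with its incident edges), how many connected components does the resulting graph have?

With f gone, the remaining components are: {a, b, c, d, e, g, h, i}.
That is 1 component.

1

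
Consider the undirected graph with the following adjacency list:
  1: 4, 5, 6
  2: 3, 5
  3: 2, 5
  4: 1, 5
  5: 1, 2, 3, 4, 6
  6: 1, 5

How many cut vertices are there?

Removing 5 increases the component count from 1 to 2, so 5 is a cut vertex.
By contrast removing 1 leaves 1 component; it is not a cut vertex. No other vertex is a cut vertex either.

1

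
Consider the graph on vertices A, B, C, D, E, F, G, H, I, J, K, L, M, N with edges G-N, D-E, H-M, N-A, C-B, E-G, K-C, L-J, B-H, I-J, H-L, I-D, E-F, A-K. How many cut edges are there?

The edges on the cycle I-D-E-G-N-A-K-C-B-H-L-J-I are not bridges since each lies on that cycle.
But removing H-M disconnects H from M; removing E-F disconnects E from F — these are bridges.
That makes 2 bridges.

2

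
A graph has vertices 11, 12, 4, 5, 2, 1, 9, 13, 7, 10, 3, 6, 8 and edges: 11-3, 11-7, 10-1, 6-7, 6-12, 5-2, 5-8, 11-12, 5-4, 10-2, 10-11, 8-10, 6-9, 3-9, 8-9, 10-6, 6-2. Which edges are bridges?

1-10, 4-5

The edges on the cycle 10-6-7-11-10 are not bridges since each lies on that cycle.
But removing 5-4 disconnects 5 from 4; removing 10-1 disconnects 10 from 1 — these are bridges.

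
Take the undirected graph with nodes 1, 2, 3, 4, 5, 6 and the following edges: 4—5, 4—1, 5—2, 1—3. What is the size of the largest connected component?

5

6 is isolated — a component by itself.
Starting from 1 we can reach 1, 2, 3, 4, 5. That is one component of size 5.
The largest has 5 vertices.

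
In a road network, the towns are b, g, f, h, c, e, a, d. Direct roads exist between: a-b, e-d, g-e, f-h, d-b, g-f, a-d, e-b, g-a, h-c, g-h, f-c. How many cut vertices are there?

1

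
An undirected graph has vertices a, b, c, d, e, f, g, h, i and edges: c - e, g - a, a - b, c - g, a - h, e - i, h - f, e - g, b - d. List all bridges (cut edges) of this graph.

a-b, a-g, a-h, b-d, e-i, f-h

The edges on the cycle c-e-g-c are not bridges since each lies on that cycle.
But removing a - b disconnects a from b; removing a - h disconnects a from h; removing g - a disconnects g from a; removing d - b disconnects d from b — these are bridges.
In total 6 edges are bridges.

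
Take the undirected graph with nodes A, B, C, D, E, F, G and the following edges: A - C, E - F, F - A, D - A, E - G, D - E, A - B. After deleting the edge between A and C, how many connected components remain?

Before removal there is 1 component.
A - C is a bridge — removing it separates A's side from C's side.
After removal: 2 components.

2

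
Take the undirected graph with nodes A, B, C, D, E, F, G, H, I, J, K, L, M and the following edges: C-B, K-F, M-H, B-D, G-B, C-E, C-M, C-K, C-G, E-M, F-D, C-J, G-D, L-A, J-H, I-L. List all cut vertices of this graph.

C, L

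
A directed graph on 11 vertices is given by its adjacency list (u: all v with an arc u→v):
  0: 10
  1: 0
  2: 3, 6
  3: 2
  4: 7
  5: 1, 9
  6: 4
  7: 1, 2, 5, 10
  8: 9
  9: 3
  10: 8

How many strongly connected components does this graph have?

{0, 1, 2, 3, 4, 5, 6, 7, 8, 9, 10} are all mutually reachable — one SCC of size 11.
That gives 1 strongly connected component.

1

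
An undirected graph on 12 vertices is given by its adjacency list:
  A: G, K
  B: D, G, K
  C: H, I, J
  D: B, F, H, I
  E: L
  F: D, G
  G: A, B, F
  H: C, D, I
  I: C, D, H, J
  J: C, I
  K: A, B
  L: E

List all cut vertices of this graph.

Removing D increases the component count from 2 to 3, so D is a cut vertex.
By contrast removing E leaves 2 components; it is not a cut vertex. No other vertex is a cut vertex either.

D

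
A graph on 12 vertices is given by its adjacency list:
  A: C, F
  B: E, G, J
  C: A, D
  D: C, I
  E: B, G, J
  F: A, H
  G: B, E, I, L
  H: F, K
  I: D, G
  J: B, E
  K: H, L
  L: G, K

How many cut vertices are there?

Removing G increases the component count from 1 to 2, so G is a cut vertex.
By contrast removing K leaves 1 component; it is not a cut vertex. No other vertex is a cut vertex either.

1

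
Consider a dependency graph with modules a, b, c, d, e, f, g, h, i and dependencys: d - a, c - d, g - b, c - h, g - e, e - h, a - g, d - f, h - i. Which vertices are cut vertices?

d, g, h

Removing d increases the component count from 1 to 2, so d is a cut vertex.
Removing g increases the component count from 1 to 2, so g is a cut vertex.
Removing h increases the component count from 1 to 2, so h is a cut vertex.
By contrast removing e leaves 1 component; it is not a cut vertex. No other vertex is a cut vertex either.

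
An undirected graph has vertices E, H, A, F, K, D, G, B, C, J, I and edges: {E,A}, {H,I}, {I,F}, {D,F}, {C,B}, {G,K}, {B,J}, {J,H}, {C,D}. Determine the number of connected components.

3

Starting from A we can reach A, E. That is one component of size 2.
Starting from G we can reach G, K. That is one component of size 2.
Starting from B we can reach B, C, D, F, H, I, J. That is one component of size 7.
Total: 3 components.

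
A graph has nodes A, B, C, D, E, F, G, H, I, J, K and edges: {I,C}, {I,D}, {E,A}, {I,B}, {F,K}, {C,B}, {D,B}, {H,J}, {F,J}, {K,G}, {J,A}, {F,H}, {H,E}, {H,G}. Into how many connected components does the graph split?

2

Starting from B we can reach B, C, D, I. That is one component of size 4.
Starting from A we can reach A, E, F, G, H, J, K. That is one component of size 7.
Total: 2 components.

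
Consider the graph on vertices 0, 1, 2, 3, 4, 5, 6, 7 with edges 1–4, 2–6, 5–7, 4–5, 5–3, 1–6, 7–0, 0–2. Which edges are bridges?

3-5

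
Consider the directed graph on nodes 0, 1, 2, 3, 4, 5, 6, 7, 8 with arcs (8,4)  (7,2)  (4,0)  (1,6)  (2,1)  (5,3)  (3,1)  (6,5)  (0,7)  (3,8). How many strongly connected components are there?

1

{0, 1, 2, 3, 4, 5, 6, 7, 8} are all mutually reachable — one SCC of size 9.
That gives 1 strongly connected component.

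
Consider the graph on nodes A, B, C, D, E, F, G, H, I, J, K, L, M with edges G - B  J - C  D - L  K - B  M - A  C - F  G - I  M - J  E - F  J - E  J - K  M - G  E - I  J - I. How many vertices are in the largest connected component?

H is isolated — a component by itself.
Starting from D we can reach D, L. That is one component of size 2.
Starting from A we can reach A, B, C, E, F, G, I, J, K, M. That is one component of size 10.
The largest has 10 vertices.

10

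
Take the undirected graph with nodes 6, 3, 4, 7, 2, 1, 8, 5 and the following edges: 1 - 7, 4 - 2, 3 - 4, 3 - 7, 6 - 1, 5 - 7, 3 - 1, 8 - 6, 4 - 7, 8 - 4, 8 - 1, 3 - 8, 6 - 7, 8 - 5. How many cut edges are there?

1

The edges on the cycle 3-8-5-7-4-3 are not bridges since each lies on that cycle.
But removing 2 - 4 disconnects 2 from 4 — this is a bridge.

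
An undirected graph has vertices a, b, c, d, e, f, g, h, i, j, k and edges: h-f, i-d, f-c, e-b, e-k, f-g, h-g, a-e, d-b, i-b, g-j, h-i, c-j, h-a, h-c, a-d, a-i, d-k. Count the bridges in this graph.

The edges on the cycle h-f-c-h are not bridges since each lies on that cycle.
Every edge lies on some cycle, so there are no bridges.

0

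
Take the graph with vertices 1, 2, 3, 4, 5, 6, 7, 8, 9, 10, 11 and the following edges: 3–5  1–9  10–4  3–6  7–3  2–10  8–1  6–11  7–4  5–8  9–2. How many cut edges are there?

The edges on the cycle 7-3-5-8-1-9-2-10-4-7 are not bridges since each lies on that cycle.
But removing 3–6 disconnects 3 from 6; removing 6–11 disconnects 6 from 11 — these are bridges.
That makes 2 bridges.

2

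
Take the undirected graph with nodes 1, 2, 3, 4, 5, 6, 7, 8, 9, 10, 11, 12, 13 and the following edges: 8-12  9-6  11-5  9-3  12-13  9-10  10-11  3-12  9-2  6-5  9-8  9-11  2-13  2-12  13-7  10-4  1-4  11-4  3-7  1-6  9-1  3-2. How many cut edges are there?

The edges on the cycle 9-10-4-1-9 are not bridges since each lies on that cycle.
Every edge lies on some cycle, so there are no bridges.

0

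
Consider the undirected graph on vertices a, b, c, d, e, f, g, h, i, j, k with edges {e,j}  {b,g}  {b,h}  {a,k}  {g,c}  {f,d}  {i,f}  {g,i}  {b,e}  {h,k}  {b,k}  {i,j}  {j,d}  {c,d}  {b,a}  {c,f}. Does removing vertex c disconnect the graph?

No

Deleting c leaves 1 component (was 1) (its neighbors d, f, g remain connected to each other), so c is not a cut vertex.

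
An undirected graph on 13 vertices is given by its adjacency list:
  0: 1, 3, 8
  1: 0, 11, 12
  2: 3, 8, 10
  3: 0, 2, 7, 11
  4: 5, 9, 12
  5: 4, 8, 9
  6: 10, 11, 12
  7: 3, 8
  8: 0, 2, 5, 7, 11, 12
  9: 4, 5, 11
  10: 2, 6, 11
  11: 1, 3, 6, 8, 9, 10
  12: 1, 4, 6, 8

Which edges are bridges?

The edges on the cycle 12-1-0-8-12 are not bridges since each lies on that cycle.
Every edge lies on some cycle, so there are no bridges.

none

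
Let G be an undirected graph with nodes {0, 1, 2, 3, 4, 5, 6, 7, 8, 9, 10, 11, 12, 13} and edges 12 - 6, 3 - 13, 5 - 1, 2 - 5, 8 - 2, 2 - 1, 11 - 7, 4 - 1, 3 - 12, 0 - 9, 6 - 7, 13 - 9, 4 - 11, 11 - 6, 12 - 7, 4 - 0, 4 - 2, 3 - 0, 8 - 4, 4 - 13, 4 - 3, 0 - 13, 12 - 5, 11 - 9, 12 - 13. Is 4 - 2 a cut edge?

No

After removing 4 - 2, the path 4-8-2 still connects them, so the edge is not a bridge.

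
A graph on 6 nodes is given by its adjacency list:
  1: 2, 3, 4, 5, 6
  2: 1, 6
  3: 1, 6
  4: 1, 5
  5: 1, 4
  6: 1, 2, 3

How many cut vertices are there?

1

Removing 1 increases the component count from 1 to 2, so 1 is a cut vertex.
By contrast removing 6 leaves 1 component; it is not a cut vertex. No other vertex is a cut vertex either.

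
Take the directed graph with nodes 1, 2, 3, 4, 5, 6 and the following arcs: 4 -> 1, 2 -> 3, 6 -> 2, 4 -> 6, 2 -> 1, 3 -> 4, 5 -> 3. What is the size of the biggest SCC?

{2, 3, 4, 6} are all mutually reachable — one SCC of size 4.
{5} is an SCC by itself.
{1} is an SCC by itself.
The largest has 4 vertices.

4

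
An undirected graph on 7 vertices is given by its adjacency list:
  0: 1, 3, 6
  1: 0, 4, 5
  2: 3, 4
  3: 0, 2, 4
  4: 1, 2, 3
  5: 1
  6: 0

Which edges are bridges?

0-6, 1-5

The edges on the cycle 1-0-3-2-4-1 are not bridges since each lies on that cycle.
But removing 5-1 disconnects 5 from 1; removing 6-0 disconnects 6 from 0 — these are bridges.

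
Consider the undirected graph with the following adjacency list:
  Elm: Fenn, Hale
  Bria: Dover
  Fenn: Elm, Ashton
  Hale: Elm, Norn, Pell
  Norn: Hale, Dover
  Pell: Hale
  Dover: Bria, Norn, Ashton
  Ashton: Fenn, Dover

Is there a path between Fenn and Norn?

From Fenn we can reach Elm, Bria, Fenn, Hale, Norn, Pell, Dover, Ashton, which includes Norn.

Yes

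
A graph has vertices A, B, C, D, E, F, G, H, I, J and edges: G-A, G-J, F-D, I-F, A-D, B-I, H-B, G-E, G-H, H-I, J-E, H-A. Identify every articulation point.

Removing G increases the component count from 2 to 3, so G is a cut vertex.
By contrast removing A leaves 2 components; it is not a cut vertex. No other vertex is a cut vertex either.

G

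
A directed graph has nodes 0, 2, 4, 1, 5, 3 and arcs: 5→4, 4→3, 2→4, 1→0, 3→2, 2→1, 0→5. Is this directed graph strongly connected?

From 2 we can reach every vertex (0, 1, 2, 3, 4, 5), and every vertex can reach 2 (0, 1, 2, 3, 4, 5). So the whole graph is one strongly connected component.

Yes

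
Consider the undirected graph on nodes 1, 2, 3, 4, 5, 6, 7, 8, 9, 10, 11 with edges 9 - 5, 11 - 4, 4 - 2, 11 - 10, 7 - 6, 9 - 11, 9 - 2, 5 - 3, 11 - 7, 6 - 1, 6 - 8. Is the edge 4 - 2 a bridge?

No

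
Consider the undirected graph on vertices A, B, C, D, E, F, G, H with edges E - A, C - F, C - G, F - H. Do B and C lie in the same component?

The component containing B is {B}, and C is not in it.

No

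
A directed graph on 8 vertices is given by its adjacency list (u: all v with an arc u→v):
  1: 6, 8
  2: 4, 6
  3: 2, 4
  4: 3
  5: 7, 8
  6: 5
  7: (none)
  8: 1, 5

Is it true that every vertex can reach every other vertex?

No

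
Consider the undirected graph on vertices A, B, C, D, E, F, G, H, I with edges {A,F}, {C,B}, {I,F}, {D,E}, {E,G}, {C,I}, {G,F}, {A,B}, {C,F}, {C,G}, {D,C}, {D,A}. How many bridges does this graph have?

0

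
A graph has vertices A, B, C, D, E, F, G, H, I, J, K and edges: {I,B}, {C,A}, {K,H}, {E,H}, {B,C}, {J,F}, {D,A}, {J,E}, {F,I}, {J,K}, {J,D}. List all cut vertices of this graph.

Removing J increases the component count from 2 to 3, so J is a cut vertex.
By contrast removing D leaves 2 components; it is not a cut vertex. No other vertex is a cut vertex either.

J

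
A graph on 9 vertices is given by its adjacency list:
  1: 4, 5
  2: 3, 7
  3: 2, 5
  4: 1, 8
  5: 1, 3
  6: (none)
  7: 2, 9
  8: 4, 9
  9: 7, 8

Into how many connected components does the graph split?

6 is isolated — a component by itself.
Starting from 1 we can reach 1, 2, 3, 4, 5, 7, 8, 9. That is one component of size 8.
Total: 2 components.

2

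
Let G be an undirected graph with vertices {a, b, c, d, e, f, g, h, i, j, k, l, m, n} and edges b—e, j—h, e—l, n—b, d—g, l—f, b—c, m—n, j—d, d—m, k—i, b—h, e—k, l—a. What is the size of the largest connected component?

14

Starting from a we can reach a, b, c, d, e, f, g, h, i, j, k, l, m, n. That is one component of size 14.
The largest has 14 vertices.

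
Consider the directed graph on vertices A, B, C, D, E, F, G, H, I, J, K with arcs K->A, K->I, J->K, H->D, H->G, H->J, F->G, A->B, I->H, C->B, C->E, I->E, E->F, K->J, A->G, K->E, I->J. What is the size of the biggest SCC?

{H, I, J, K} are all mutually reachable — one SCC of size 4.
{C} is an SCC by itself.
{A} is an SCC by itself.
{B} is an SCC by itself.
{F} is an SCC by itself.
(and 3 more singleton SCCs)
The largest has 4 vertices.

4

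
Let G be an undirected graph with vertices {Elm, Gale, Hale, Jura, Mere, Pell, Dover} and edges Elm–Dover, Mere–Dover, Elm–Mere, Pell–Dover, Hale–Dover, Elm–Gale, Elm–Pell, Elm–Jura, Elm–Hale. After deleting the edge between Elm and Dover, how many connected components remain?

1

Elm and Dover are still connected via Elm-Mere-Dover, so the component count stays at 1.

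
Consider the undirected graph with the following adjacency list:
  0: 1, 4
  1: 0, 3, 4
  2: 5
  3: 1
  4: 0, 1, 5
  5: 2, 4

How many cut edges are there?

The edges on the cycle 4-0-1-4 are not bridges since each lies on that cycle.
But removing 1-3 disconnects 1 from 3; removing 5-2 disconnects 5 from 2; removing 4-5 disconnects 4 from 5 — these are bridges.
That makes 3 bridges.

3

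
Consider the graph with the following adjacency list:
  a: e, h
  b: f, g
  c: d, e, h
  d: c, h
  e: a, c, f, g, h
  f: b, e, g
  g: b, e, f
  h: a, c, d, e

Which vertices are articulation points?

e

Removing e increases the component count from 1 to 2, so e is a cut vertex.
By contrast removing g leaves 1 component; it is not a cut vertex. No other vertex is a cut vertex either.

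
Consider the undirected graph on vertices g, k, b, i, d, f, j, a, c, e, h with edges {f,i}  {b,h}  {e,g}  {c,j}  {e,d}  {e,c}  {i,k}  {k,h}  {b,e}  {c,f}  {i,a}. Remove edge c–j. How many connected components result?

2

Before removal there is 1 component.
c–j is a bridge — removing it separates c's side from j's side.
After removal: 2 components.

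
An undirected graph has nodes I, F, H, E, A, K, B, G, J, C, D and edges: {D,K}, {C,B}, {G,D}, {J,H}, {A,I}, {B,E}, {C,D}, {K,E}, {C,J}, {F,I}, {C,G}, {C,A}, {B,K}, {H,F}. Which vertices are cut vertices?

Removing C increases the component count from 1 to 2, so C is a cut vertex.
By contrast removing D leaves 1 component; it is not a cut vertex. No other vertex is a cut vertex either.

C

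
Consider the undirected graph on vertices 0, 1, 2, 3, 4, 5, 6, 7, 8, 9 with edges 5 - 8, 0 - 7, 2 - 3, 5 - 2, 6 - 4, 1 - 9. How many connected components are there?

Starting from 4 we can reach 4, 6. That is one component of size 2.
Starting from 1 we can reach 1, 9. That is one component of size 2.
Starting from 0 we can reach 0, 7. That is one component of size 2.
Starting from 2 we can reach 2, 3, 5, 8. That is one component of size 4.
Total: 4 components.

4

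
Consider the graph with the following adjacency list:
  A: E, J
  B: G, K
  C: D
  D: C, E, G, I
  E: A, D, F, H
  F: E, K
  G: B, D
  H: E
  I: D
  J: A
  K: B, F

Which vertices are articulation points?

Removing A increases the component count from 1 to 2, so A is a cut vertex.
Removing D increases the component count from 1 to 3, so D is a cut vertex.
Removing E increases the component count from 1 to 3, so E is a cut vertex.
By contrast removing G leaves 1 component; it is not a cut vertex. No other vertex is a cut vertex either.

A, D, E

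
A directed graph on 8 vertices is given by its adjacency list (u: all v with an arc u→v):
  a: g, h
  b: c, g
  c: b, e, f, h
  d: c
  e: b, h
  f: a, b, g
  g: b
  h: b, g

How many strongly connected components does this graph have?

2

{a, b, c, e, f, g, h} are all mutually reachable — one SCC of size 7.
{d} is an SCC by itself.
That gives 2 strongly connected components.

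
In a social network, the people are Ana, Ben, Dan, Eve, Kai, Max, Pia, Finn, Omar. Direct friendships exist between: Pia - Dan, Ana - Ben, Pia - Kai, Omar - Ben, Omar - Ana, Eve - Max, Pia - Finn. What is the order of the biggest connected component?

4

Starting from Eve we can reach Eve, Max. That is one component of size 2.
Starting from Ana we can reach Ana, Ben, Omar. That is one component of size 3.
Starting from Dan we can reach Dan, Kai, Pia, Finn. That is one component of size 4.
The largest has 4 vertices.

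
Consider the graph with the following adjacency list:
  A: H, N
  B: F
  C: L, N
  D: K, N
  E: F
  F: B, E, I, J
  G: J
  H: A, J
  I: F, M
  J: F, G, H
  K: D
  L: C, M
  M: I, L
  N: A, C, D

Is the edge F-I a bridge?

No

After removing F-I, the path F-J-H-A-N-C-L-M-I still connects them, so the edge is not a bridge.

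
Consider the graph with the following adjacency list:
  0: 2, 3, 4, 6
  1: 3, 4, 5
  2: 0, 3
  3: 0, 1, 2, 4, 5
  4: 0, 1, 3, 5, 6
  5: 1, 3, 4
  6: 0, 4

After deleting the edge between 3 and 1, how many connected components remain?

1

3 and 1 are still connected via 3-4-1, so the component count stays at 1.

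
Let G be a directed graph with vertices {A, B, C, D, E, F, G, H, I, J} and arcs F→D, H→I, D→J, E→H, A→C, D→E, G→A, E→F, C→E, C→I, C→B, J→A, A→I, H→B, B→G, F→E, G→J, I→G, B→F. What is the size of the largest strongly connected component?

{A, B, C, D, E, F, G, H, I, J} are all mutually reachable — one SCC of size 10.
The largest has 10 vertices.

10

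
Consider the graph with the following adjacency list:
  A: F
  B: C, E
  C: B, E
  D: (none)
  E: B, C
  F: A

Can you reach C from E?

From E we can reach B, C, E, which includes C.

Yes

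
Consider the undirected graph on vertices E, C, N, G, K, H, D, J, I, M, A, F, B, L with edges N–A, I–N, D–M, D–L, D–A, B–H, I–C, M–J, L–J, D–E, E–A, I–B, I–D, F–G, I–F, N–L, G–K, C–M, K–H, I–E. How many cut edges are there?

0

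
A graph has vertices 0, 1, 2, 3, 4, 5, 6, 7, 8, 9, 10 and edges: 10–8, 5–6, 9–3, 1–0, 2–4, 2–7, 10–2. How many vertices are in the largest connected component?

5

Starting from 3 we can reach 3, 9. That is one component of size 2.
Starting from 0 we can reach 0, 1. That is one component of size 2.
Starting from 5 we can reach 5, 6. That is one component of size 2.
Starting from 2 we can reach 2, 4, 7, 8, 10. That is one component of size 5.
The largest has 5 vertices.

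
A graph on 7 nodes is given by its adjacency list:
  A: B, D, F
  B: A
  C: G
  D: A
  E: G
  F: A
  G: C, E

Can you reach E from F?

No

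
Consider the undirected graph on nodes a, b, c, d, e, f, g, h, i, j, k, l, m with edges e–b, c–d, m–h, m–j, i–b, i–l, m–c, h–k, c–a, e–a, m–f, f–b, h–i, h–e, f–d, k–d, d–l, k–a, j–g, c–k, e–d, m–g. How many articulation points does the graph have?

Removing m increases the component count from 1 to 2, so m is a cut vertex.
By contrast removing a leaves 1 component; it is not a cut vertex. No other vertex is a cut vertex either.

1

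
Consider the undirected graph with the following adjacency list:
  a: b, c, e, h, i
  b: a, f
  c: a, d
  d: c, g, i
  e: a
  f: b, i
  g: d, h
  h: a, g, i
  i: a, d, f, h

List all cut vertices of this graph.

a

Removing a increases the component count from 1 to 2, so a is a cut vertex.
By contrast removing c leaves 1 component; it is not a cut vertex. No other vertex is a cut vertex either.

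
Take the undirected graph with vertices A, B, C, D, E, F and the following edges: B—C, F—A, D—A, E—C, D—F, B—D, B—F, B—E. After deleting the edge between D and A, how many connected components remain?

D and A are still connected via D-F-A, so the component count stays at 1.

1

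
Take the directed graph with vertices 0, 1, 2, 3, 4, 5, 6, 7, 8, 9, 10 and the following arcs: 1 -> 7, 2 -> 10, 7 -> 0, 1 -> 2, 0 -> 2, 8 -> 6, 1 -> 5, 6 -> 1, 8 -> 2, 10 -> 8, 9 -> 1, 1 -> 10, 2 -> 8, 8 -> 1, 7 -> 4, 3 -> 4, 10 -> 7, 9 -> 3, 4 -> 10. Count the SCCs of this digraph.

{0, 1, 2, 4, 6, 7, 8, 10} are all mutually reachable — one SCC of size 8.
{5} is an SCC by itself.
{9} is an SCC by itself.
{3} is an SCC by itself.
That gives 4 strongly connected components.

4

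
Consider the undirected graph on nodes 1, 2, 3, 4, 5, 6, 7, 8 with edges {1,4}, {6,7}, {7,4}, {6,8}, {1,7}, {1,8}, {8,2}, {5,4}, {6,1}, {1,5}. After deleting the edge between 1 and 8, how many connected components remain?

2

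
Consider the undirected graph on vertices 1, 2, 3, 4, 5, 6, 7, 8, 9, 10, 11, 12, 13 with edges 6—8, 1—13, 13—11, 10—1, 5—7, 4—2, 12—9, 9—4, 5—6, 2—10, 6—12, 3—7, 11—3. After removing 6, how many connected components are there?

2

With 6 gone, the remaining components are: {8}; {1, 2, 3, 4, 5, 7, 9, 10, 11, 12, 13}.
That is 2 components.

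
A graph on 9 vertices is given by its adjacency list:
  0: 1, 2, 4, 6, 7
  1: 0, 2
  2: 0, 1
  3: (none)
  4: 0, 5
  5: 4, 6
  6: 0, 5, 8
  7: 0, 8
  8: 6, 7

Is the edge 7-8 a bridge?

No

After removing 7-8, the path 7-0-6-8 still connects them, so the edge is not a bridge.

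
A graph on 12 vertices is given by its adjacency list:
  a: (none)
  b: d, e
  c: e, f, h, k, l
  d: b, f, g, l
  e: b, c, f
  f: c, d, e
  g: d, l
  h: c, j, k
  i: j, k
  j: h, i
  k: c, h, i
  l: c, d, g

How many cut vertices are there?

Removing c increases the component count from 2 to 3, so c is a cut vertex.
By contrast removing e leaves 2 components; it is not a cut vertex. No other vertex is a cut vertex either.

1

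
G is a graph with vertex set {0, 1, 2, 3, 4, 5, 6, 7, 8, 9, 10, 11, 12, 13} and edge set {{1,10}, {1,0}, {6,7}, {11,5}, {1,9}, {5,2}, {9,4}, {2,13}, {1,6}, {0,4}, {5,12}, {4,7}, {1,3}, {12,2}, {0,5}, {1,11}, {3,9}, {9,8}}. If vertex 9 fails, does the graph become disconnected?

Yes

Deleting 9 raises the number of components from 1 to 2, so 9 is a cut vertex.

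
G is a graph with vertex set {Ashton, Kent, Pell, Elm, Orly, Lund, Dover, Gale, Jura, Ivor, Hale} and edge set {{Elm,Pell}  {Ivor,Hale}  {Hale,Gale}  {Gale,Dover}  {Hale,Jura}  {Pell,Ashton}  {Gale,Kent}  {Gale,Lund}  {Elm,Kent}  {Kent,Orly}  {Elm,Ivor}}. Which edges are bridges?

Ashton-Pell, Dover-Gale, Elm-Pell, Gale-Lund, Hale-Jura, Kent-Orly

The edges on the cycle Elm-Ivor-Hale-Gale-Kent-Elm are not bridges since each lies on that cycle.
But removing Elm - Pell disconnects Elm from Pell; removing Gale - Lund disconnects Gale from Lund; removing Kent - Orly disconnects Kent from Orly; removing Dover - Gale disconnects Dover from Gale — these are bridges.
In total 6 edges are bridges.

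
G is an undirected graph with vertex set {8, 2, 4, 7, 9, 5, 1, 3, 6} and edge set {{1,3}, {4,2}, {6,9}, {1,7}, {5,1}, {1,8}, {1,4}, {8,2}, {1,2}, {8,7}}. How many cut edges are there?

3

The edges on the cycle 1-4-2-8-1 are not bridges since each lies on that cycle.
But removing 9—6 disconnects 9 from 6; removing 3—1 disconnects 3 from 1; removing 5—1 disconnects 5 from 1 — these are bridges.
That makes 3 bridges.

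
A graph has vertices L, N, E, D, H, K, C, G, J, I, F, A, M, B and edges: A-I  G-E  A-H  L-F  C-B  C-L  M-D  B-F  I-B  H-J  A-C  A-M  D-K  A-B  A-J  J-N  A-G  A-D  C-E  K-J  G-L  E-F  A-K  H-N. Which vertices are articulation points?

A

Removing A increases the component count from 1 to 2, so A is a cut vertex.
By contrast removing F leaves 1 component; it is not a cut vertex. No other vertex is a cut vertex either.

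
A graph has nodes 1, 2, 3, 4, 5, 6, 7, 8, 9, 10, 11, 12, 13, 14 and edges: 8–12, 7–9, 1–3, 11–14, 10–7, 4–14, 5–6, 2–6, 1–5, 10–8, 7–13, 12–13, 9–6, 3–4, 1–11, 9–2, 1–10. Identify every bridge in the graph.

none

The edges on the cycle 1-3-4-14-11-1 are not bridges since each lies on that cycle.
Every edge lies on some cycle, so there are no bridges.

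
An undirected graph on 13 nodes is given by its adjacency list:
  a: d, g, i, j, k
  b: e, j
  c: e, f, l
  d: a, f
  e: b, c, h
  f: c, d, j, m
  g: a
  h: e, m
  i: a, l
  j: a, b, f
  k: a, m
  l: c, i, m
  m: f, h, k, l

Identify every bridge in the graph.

The edges on the cycle m-k-a-i-l-m are not bridges since each lies on that cycle.
But removing a-g disconnects a from g — this is a bridge.

a-g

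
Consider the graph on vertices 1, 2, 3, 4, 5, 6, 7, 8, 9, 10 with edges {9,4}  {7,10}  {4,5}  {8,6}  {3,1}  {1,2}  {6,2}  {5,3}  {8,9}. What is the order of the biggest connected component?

Starting from 7 we can reach 7, 10. That is one component of size 2.
Starting from 1 we can reach 1, 2, 3, 4, 5, 6, 8, 9. That is one component of size 8.
The largest has 8 vertices.

8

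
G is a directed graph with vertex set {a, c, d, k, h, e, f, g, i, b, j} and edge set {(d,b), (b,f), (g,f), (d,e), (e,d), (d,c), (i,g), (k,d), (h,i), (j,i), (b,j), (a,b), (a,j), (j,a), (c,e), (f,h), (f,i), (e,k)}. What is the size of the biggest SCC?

{f, g, h, i} are all mutually reachable — one SCC of size 4.
{c, d, e, k} are all mutually reachable — one SCC of size 4.
{a, b, j} are all mutually reachable — one SCC of size 3.
The largest has 4 vertices.

4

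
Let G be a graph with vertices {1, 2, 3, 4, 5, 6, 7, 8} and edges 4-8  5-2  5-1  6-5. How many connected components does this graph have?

3 is isolated — a component by itself.
7 is isolated — a component by itself.
Starting from 4 we can reach 4, 8. That is one component of size 2.
Starting from 1 we can reach 1, 2, 5, 6. That is one component of size 4.
Total: 4 components.

4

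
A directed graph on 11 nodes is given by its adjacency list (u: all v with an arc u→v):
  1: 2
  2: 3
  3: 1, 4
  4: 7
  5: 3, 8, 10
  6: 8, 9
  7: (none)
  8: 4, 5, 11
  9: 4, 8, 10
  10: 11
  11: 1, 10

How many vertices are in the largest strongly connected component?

3

{1, 2, 3} are all mutually reachable — one SCC of size 3.
{5, 8} are all mutually reachable — one SCC of size 2.
{10, 11} are all mutually reachable — one SCC of size 2.
{6} is an SCC by itself.
{4} is an SCC by itself.
(and 2 more singleton SCCs)
The largest has 3 vertices.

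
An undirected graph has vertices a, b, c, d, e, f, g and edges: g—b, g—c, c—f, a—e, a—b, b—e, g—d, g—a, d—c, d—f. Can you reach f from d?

Yes

From d we can reach a, b, c, d, e, f, g, which includes f.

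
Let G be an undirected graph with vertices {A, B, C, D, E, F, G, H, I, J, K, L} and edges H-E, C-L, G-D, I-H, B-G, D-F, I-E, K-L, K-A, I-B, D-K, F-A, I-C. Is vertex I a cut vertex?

Yes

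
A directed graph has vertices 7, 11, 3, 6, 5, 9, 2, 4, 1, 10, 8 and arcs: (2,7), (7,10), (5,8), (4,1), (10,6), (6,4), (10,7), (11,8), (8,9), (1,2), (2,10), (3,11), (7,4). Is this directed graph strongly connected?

No

There is no directed path from 4 to 11, so the graph is not strongly connected.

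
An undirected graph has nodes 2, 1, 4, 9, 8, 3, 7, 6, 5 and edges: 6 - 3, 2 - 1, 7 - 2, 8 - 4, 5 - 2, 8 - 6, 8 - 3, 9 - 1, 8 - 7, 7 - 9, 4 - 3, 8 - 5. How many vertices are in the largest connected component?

9

Starting from 1 we can reach 1, 2, 3, 4, 5, 6, 7, 8, 9. That is one component of size 9.
The largest has 9 vertices.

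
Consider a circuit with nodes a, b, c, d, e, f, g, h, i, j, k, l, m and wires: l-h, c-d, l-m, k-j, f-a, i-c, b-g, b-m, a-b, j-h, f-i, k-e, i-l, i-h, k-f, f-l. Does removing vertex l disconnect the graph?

Deleting l leaves 1 component (was 1) (its neighbors f, h, i, m remain connected to each other), so l is not a cut vertex.

No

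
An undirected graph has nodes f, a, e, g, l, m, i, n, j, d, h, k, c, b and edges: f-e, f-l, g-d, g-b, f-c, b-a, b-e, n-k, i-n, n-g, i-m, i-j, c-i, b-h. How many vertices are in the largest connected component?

14

Starting from a we can reach a, b, c, d, e, f, g, h, i, j, k, l, m, n. That is one component of size 14.
The largest has 14 vertices.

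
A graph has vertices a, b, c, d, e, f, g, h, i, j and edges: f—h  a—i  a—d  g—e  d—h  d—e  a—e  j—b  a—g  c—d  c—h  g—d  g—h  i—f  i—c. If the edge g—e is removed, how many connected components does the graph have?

2

g and e are still connected via g-a-e, so the component count stays at 2.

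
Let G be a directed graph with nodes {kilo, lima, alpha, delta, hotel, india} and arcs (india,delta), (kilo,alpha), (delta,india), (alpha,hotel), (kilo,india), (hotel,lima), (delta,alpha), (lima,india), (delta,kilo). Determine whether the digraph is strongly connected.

From india we can reach every vertex (kilo, lima, alpha, delta, hotel, india), and every vertex can reach india (kilo, lima, alpha, delta, hotel, india). So the whole graph is one strongly connected component.

Yes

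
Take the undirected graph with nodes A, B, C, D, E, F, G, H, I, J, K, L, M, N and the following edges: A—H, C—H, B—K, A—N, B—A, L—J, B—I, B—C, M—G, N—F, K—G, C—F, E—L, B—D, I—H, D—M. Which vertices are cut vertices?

B, L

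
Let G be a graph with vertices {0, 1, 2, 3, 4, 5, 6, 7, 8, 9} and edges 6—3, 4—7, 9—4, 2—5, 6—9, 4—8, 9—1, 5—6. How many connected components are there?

2

0 is isolated — a component by itself.
Starting from 1 we can reach 1, 2, 3, 4, 5, 6, 7, 8, 9. That is one component of size 9.
Total: 2 components.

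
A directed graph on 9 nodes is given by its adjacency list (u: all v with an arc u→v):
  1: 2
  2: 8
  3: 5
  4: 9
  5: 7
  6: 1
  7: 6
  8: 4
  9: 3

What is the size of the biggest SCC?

{1, 2, 3, 4, 5, 6, 7, 8, 9} are all mutually reachable — one SCC of size 9.
The largest has 9 vertices.

9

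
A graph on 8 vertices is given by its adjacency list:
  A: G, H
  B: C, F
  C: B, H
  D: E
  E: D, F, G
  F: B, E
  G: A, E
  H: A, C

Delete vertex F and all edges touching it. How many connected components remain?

1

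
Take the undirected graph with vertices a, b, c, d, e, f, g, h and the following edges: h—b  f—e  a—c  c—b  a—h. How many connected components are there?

4

d is isolated — a component by itself.
g is isolated — a component by itself.
Starting from e we can reach e, f. That is one component of size 2.
Starting from a we can reach a, b, c, h. That is one component of size 4.
Total: 4 components.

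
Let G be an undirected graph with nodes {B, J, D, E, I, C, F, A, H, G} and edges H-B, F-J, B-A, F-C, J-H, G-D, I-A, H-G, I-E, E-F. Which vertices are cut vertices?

F, G, H

Removing F increases the component count from 1 to 2, so F is a cut vertex.
Removing G increases the component count from 1 to 2, so G is a cut vertex.
Removing H increases the component count from 1 to 2, so H is a cut vertex.
By contrast removing J leaves 1 component; it is not a cut vertex. No other vertex is a cut vertex either.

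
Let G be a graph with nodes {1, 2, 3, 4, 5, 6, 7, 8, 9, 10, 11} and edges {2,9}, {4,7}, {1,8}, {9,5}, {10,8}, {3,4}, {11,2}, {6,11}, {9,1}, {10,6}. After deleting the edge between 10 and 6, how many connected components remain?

10 and 6 are still connected via 10-8-1-9-2-11-6, so the component count stays at 2.

2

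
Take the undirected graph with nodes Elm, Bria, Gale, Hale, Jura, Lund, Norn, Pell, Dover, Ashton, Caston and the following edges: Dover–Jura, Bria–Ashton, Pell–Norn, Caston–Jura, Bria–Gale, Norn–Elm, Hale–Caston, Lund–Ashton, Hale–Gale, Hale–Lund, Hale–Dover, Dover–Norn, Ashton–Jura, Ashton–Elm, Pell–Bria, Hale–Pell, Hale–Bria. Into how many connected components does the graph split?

1

Starting from Elm we can reach Elm, Bria, Gale, Hale, Jura, Lund, Norn, Pell, Dover, Ashton, Caston. That is one component of size 11.
Total: 1 component.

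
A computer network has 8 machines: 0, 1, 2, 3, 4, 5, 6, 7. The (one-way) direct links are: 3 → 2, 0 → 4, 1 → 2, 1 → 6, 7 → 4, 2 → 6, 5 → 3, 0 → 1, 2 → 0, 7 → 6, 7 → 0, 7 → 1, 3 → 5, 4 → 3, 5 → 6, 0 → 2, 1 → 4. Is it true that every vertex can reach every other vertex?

No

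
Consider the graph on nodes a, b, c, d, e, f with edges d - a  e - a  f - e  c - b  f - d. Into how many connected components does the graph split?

Starting from b we can reach b, c. That is one component of size 2.
Starting from a we can reach a, d, e, f. That is one component of size 4.
Total: 2 components.

2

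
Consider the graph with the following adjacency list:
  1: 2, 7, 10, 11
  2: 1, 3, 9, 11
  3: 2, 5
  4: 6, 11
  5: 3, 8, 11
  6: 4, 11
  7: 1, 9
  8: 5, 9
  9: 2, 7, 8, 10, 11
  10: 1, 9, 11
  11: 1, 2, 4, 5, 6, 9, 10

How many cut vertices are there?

Removing 11 increases the component count from 1 to 2, so 11 is a cut vertex.
By contrast removing 10 leaves 1 component; it is not a cut vertex. No other vertex is a cut vertex either.

1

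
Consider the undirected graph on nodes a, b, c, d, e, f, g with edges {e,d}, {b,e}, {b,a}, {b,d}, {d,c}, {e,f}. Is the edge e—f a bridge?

Yes

Removing e—f leaves no path between e and f: the component count goes from 2 to 3. So it is a bridge.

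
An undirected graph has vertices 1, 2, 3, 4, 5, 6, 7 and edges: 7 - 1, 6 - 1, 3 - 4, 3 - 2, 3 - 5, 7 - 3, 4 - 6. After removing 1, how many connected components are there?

With 1 gone, the remaining components are: {2, 3, 4, 5, 6, 7}.
That is 1 component.

1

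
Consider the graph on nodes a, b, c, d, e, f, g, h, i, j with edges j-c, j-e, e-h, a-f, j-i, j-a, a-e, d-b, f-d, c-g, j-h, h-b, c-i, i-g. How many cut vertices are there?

Removing j increases the component count from 1 to 2, so j is a cut vertex.
By contrast removing d leaves 1 component; it is not a cut vertex. No other vertex is a cut vertex either.

1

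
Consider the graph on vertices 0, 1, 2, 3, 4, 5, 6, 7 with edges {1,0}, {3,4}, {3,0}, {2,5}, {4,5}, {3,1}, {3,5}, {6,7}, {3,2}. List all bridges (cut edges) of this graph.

The edges on the cycle 3-1-0-3 are not bridges since each lies on that cycle.
But removing 6-7 disconnects 6 from 7 — this is a bridge.

6-7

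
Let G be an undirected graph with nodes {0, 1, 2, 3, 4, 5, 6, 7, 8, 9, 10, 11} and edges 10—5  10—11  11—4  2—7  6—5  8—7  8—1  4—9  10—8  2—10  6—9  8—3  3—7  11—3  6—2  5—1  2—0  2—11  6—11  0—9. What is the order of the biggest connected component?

12

Starting from 0 we can reach 0, 1, 2, 3, 4, 5, 6, 7, 8, 9, 10, 11. That is one component of size 12.
The largest has 12 vertices.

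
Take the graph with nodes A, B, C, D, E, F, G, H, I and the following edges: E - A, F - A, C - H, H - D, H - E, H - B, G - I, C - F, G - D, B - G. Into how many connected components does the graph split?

Starting from A we can reach A, B, C, D, E, F, G, H, I. That is one component of size 9.
Total: 1 component.

1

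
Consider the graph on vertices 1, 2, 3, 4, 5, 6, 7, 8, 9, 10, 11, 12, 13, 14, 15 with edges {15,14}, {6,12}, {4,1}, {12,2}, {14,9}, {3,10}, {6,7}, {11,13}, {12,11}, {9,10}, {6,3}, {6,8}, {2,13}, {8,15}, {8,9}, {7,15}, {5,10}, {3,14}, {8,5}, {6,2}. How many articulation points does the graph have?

Removing 6 increases the component count from 2 to 3, so 6 is a cut vertex.
By contrast removing 4 leaves 2 components; it is not a cut vertex. No other vertex is a cut vertex either.

1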